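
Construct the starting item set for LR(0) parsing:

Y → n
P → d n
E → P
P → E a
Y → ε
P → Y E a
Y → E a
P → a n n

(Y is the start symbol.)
{ [E → . P], [P → . E a], [P → . Y E a], [P → . a n n], [P → . d n], [Y → . E a], [Y → . n], [Y → .], [Y' → . Y] }

First, augment the grammar with Y' → Y
I₀ = CLOSURE({ [Y' → . Y] }):
  [Y' → . Y] has the dot before Y: add [Y → . n], [Y → .], [Y → . E a]
  [Y → . E a] has the dot before E: add [E → . P]
  [E → . P] has the dot before P: add [P → . d n], [P → . E a], [P → . Y E a], [P → . a n n]
No further items can be added.

I₀ = { [E → . P], [P → . E a], [P → . Y E a], [P → . a n n], [P → . d n], [Y → . E a], [Y → . n], [Y → .], [Y' → . Y] }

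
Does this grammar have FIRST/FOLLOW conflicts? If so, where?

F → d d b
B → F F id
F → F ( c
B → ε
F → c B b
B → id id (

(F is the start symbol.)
No FIRST/FOLLOW conflicts.

Nullable non-terminals: B.
FIRST sets used below: FIRST(F) = { 'c', 'd' }

B: nullable alternative(s) B → ε; FOLLOW(B) = { 'b' }
  B → F F id: FIRST \ {ε} = { 'c', 'd' } — disjoint from FOLLOW(B)
  B → ε: FIRST \ {ε} = { } — this is the only nullable alternative, skip
  B → id id (: FIRST \ {ε} = { 'id' } — disjoint from FOLLOW(B)

F has no nullable alternative, so no FIRST/FOLLOW check is needed there.

No FIRST/FOLLOW conflicts found.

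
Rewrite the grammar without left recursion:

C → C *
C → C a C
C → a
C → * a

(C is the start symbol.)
C → a C'
C → * a C'
C' → * C'
C' → a C C'
C' → ε

C is directly left-recursive. The standard transformation for
  A → A α₁ | ... | A α_m | β₁ | ... | β_n
is
  A  → β₁ A' | ... | β_n A'
  A' → α₁ A' | ... | α_m A' | ε

C → a becomes C → a C'
C → * a becomes C → * a C'
C → C * becomes C' → * C'
C → C a C becomes C' → a C C'
Add C' → ε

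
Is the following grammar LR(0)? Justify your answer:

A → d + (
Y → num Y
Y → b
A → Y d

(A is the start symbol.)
Yes, the grammar is LR(0)

A grammar is LR(0) if no state in the canonical LR(0) collection has:
  - both a shift item (dot before a terminal) and a complete item (shift-reduce conflict), or
  - two or more complete items (reduce-reduce conflict; the accept item [A' → A .] counts as a complete item here).

Augment with A' → A and build the canonical LR(0) collection (I0 = CLOSURE({[A' → . A]}), then GOTO on every symbol after a dot until no new states appear). It has 10 states:
  I0: { [A → . Y d], [A → . d + (], [A' → . A], [Y → . b], [Y → . num Y] }  — shift
  I1: { [A' → A .] }  — accept
  I2: { [A → Y . d] }  — shift
  I3: { [Y → b .] }  — reduce
  I4: { [A → d . + (] }  — shift
  I5: { [Y → . b], [Y → . num Y], [Y → num . Y] }  — shift
  I6: { [Y → num Y .] }  — reduce
  I7: { [A → d + . (] }  — shift
  I8: { [A → d + ( .] }  — reduce
  I9: { [A → Y d .] }  — reduce

Every state is either a pure shift/goto state or contains exactly one complete item and nothing to shift — no conflicts. The grammar is LR(0).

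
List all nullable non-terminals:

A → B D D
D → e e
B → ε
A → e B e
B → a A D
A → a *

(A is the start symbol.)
ε-productions: B → ε
So B is immediately nullable.
No further non-terminal can be added: every production for the remaining non-terminals contains a terminal or a non-nullable non-terminal.
Nullable = { 'B' }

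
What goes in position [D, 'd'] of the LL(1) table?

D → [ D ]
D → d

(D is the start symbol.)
D → d

To find M[D, 'd'], we find productions for D where 'd' is in the predict set (PREDICT(N → α) = (FIRST(α) \ {ε}) ∪ (FOLLOW(N) if α ⇒* ε)).

D → [ D ]: PREDICT = { '[' }
D → d: PREDICT = { 'd' }
  'd' is in predict set, so this production goes in M[D, 'd']

M[D, 'd'] = D → d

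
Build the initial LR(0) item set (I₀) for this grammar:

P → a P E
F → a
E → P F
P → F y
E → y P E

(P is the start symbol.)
First, augment the grammar with P' → P
I₀ = CLOSURE({ [P' → . P] }):
  [P' → . P] has the dot before P: add [P → . a P E], [P → . F y]
  [P → . F y] has the dot before F: add [F → . a]
No further items can be added.

I₀ = { [F → . a], [P → . F y], [P → . a P E], [P' → . P] }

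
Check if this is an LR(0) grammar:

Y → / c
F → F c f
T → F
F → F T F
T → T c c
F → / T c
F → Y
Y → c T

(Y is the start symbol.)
A grammar is LR(0) if no state in the canonical LR(0) collection has:
  - both a shift item (dot before a terminal) and a complete item (shift-reduce conflict), or
  - two or more complete items (reduce-reduce conflict; the accept item [Y' → Y .] counts as a complete item here).

Augment with Y' → Y and build the canonical LR(0) collection (I0 = CLOSURE({[Y' → . Y]}), then GOTO on every symbol after a dot until no new states appear). It has 20 states:
  I0: { [Y → . / c], [Y → . c T], [Y' → . Y] }  — shift
  I1: { [Y → / . c] }  — shift
  I2: { [Y' → Y .] }  — accept
  I3: { [F → . / T c], [F → . F T F], [F → . F c f], [F → . Y], [T → . F], [T → . T c c], [Y → . / c], [Y → . c T], [Y → c . T] }  — shift
  I4: { [F → . / T c], [F → . F T F], [F → . F c f], [F → . Y], [F → / . T c], [T → . F], [T → . T c c], [Y → . / c], [Y → . c T], [Y → / . c] }  — shift
  I5: { [F → . / T c], [F → . F T F], [F → . F c f], [F → . Y], [F → F . T F], [F → F . c f], [T → . F], [T → . T c c], [T → F .], [Y → . / c], [Y → . c T] }  — shift, reduce
  I6: { [T → T . c c], [Y → c T .] }  — shift, reduce
  I7: { [F → Y .] }  — reduce
  I8: { [T → T c . c] }  — shift
  I9: { [T → T c c .] }  — reduce
  I10: { [F → . / T c], [F → . F T F], [F → . F c f], [F → . Y], [F → F T . F], [T → T . c c], [Y → . / c], [Y → . c T] }  — shift
  I11: { [F → . / T c], [F → . F T F], [F → . F c f], [F → . Y], [F → F c . f], [T → . F], [T → . T c c], [Y → . / c], [Y → . c T], [Y → c . T] }  — shift
  I12: { [F → F c f .] }  — reduce
  I13: { [F → . / T c], [F → . F T F], [F → . F c f], [F → . Y], [F → F . T F], [F → F . c f], [F → F T F .], [T → . F], [T → . T c c], [Y → . / c], [Y → . c T] }  — shift, reduce
  I14: { [F → . / T c], [F → . F T F], [F → . F c f], [F → . Y], [T → . F], [T → . T c c], [T → T c . c], [Y → . / c], [Y → . c T], [Y → c . T] }  — shift
  I15: { [F → . / T c], [F → . F T F], [F → . F c f], [F → . Y], [T → . F], [T → . T c c], [T → T c c .], [Y → . / c], [Y → . c T], [Y → c . T] }  — shift, reduce
  I16: { [F → / T . c], [T → T . c c] }  — shift
  I17: { [F → . / T c], [F → . F T F], [F → . F c f], [F → . Y], [T → . F], [T → . T c c], [Y → . / c], [Y → . c T], [Y → / c .], [Y → c . T] }  — shift, reduce
  I18: { [F → / T c .], [T → T c . c] }  — shift, reduce
  I19: { [Y → / c .] }  — reduce

Conflict in state I5:
  Shift-reduce conflict between [T → F .] and [F → . / T c]
So the grammar is NOT LR(0).

Answer: No. Shift-reduce conflict between [T → F .] and [F → . / T c]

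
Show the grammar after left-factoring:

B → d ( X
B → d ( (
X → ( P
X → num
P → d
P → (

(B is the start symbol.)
Left-factoring transforms A → αβ₁ | αβ₂ into A → αA' and A' → β₁ | β₂
(α is the longest common prefix among the alternatives). Repeat until
no nonterminal has two alternatives with a common prefix.

Round 1: B has alternatives sharing prefix 'd ('. Introduce B': B → d ( B'
  Add: B' → X
  Add: B' → (

No remaining common prefixes — done.

Resulting grammar:
B → d ( B'
B' → X
B' → (
X → ( P
X → num
P → d
P → (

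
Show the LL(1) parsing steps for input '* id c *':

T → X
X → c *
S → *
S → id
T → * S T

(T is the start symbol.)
LL(1) parsing maintains a stack (initially the start symbol over $) and the input. At each step: if the stack top is a terminal, match it against the current input token; if it is a non-terminal N, replace it with the RHS of M[N, lookahead] (the unique production whose predict set contains the lookahead).

Stack is shown with the top on the left.

Stack    Input       Action
---------------------------
T $      * id c * $  output T → * S T
* S T $  * id c * $  match '*'
S T $    id c * $    output S → id
id T $   id c * $    match 'id'
T $      c * $       output T → X
X $      c * $       output X → c *
c * $    c * $       match 'c'
* $      * $         match '*'
$        $           accept

The string is accepted.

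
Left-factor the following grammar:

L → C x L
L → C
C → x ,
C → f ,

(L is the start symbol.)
Left-factoring transforms A → αβ₁ | αβ₂ into A → αA' and A' → β₁ | β₂
(α is the longest common prefix among the alternatives). Repeat until
no nonterminal has two alternatives with a common prefix.

Round 1: L has alternatives sharing prefix 'C'. Introduce L': L → C L'
  Add: L' → x L
  Add: L' → ε

No remaining common prefixes — done.

Resulting grammar:
L → C L'
L' → x L
L' → ε
C → x ,
C → f ,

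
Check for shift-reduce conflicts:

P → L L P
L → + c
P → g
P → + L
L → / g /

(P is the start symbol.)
A shift-reduce conflict occurs when an LR(0) state has both:
  - a complete (reduce) item [A → α .] (dot at the end), and
  - a shift item [B → β . c γ] (dot before a terminal).

Augment with P' → P and build the canonical LR(0) collection (I0 = CLOSURE({[P' → . P]}), then GOTO on every symbol after a dot until no new states appear). It has 13 states:
  I0: { [L → . + c], [L → . / g /], [P → . + L], [P → . L L P], [P → . g], [P' → . P] }  — shift
  I1: { [L → + . c], [L → . + c], [L → . / g /], [P → + . L] }  — shift
  I2: { [L → / . g /] }  — shift
  I3: { [L → . + c], [L → . / g /], [P → L . L P] }  — shift
  I4: { [P' → P .] }  — accept
  I5: { [P → g .] }  — reduce
  I6: { [L → + . c] }  — shift
  I7: { [L → . + c], [L → . / g /], [P → . + L], [P → . L L P], [P → . g], [P → L L . P] }  — shift
  I8: { [P → L L P .] }  — reduce
  I9: { [L → + c .] }  — reduce
  I10: { [L → / g . /] }  — shift
  I11: { [L → / g / .] }  — reduce
  I12: { [P → + L .] }  — reduce

No state contains both a complete item and a shift item.

Answer: No shift-reduce conflicts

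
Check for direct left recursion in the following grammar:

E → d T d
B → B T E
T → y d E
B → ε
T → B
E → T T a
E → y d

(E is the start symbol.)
Direct left recursion occurs when N → N α for some non-terminal N (the right-hand side begins with the left-hand side itself).

E → d T d: starts with d
B → B T E: LEFT RECURSIVE (starts with B)
T → y d E: starts with y
B → ε: starts with ε
T → B: starts with B
E → T T a: starts with T
E → y d: starts with y

The grammar has direct left recursion on: B.

Answer: Yes, B is left-recursive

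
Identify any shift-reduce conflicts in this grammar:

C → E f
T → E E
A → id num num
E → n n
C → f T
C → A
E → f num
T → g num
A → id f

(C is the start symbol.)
No shift-reduce conflicts

A shift-reduce conflict occurs when an LR(0) state has both:
  - a complete (reduce) item [A → α .] (dot at the end), and
  - a shift item [B → β . c γ] (dot before a terminal).

Augment with C' → C and build the canonical LR(0) collection (I0 = CLOSURE({[C' → . C]}), then GOTO on every symbol after a dot until no new states appear). It has 19 states:
  I0: { [A → . id f], [A → . id num num], [C → . A], [C → . E f], [C → . f T], [C' → . C], [E → . f num], [E → . n n] }  — shift
  I1: { [C → A .] }  — reduce
  I2: { [C' → C .] }  — accept
  I3: { [C → E . f] }  — shift
  I4: { [C → f . T], [E → . f num], [E → . n n], [E → f . num], [T → . E E], [T → . g num] }  — shift
  I5: { [A → id . f], [A → id . num num] }  — shift
  I6: { [E → n . n] }  — shift
  I7: { [E → n n .] }  — reduce
  I8: { [A → id f .] }  — reduce
  I9: { [A → id num . num] }  — shift
  I10: { [A → id num num .] }  — reduce
  I11: { [E → . f num], [E → . n n], [T → E . E] }  — shift
  I12: { [C → f T .] }  — reduce
  I13: { [E → f . num] }  — shift
  I14: { [T → g . num] }  — shift
  I15: { [E → f num .] }  — reduce
  I16: { [T → g num .] }  — reduce
  I17: { [T → E E .] }  — reduce
  I18: { [C → E f .] }  — reduce

No state contains both a complete item and a shift item.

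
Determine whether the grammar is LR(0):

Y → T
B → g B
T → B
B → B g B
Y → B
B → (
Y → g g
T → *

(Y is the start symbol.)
A grammar is LR(0) if no state in the canonical LR(0) collection has:
  - both a shift item (dot before a terminal) and a complete item (shift-reduce conflict), or
  - two or more complete items (reduce-reduce conflict; the accept item [Y' → Y .] counts as a complete item here).

Augment with Y' → Y and build the canonical LR(0) collection (I0 = CLOSURE({[Y' → . Y]}), then GOTO on every symbol after a dot until no new states appear). It has 12 states:
  I0: { [B → . (], [B → . B g B], [B → . g B], [T → . *], [T → . B], [Y → . B], [Y → . T], [Y → . g g], [Y' → . Y] }  — shift
  I1: { [B → ( .] }  — reduce
  I2: { [T → * .] }  — reduce
  I3: { [B → B . g B], [T → B .], [Y → B .] }  — shift, 2 reduces
  I4: { [Y → T .] }  — reduce
  I5: { [Y' → Y .] }  — accept
  I6: { [B → . (], [B → . B g B], [B → . g B], [B → g . B], [Y → g . g] }  — shift
  I7: { [B → B . g B], [B → g B .] }  — shift, reduce
  I8: { [B → . (], [B → . B g B], [B → . g B], [B → g . B], [Y → g g .] }  — shift, reduce
  I9: { [B → . (], [B → . B g B], [B → . g B], [B → g . B] }  — shift
  I10: { [B → . (], [B → . B g B], [B → . g B], [B → B g . B] }  — shift
  I11: { [B → B . g B], [B → B g B .] }  — shift, reduce

Conflict in state I3:
  Shift-reduce conflict between [T → B .] and [B → B . g B]
So the grammar is NOT LR(0).

Answer: No. Shift-reduce conflict between [T → B .] and [B → B . g B]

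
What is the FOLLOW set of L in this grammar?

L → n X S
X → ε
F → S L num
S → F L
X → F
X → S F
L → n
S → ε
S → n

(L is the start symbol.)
L is the start symbol, so $ ∈ FOLLOW(L).
In F → S L num: L is followed by num, add FIRST(num) \ {ε} = { 'num' }
In S → F L: L is at the end, add FOLLOW(S)

The FOLLOW sets referred to above (computed the same way, to a fixed point):
  FOLLOW(S) = { $, 'n', 'num' }

Taking the union: FOLLOW(L) = { $, 'n', 'num' }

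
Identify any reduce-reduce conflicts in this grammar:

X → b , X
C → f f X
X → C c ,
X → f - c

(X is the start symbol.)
No reduce-reduce conflicts

Augment with X' → X and build the canonical LR(0) collection (I0 = CLOSURE({[X' → . X]}), then GOTO on every symbol after a dot until no new states appear). It has 13 states:
  I0: { [C → . f f X], [X → . C c ,], [X → . b , X], [X → . f - c], [X' → . X] }  — shift
  I1: { [X → C . c ,] }  — shift
  I2: { [X' → X .] }  — accept
  I3: { [X → b . , X] }  — shift
  I4: { [C → f . f X], [X → f . - c] }  — shift
  I5: { [X → f - . c] }  — shift
  I6: { [C → . f f X], [C → f f . X], [X → . C c ,], [X → . b , X], [X → . f - c] }  — shift
  I7: { [C → f f X .] }  — reduce
  I8: { [X → f - c .] }  — reduce
  I9: { [C → . f f X], [X → . C c ,], [X → . b , X], [X → . f - c], [X → b , . X] }  — shift
  I10: { [X → b , X .] }  — reduce
  I11: { [X → C c . ,] }  — shift
  I12: { [X → C c , .] }  — reduce

No state contains more than one complete item.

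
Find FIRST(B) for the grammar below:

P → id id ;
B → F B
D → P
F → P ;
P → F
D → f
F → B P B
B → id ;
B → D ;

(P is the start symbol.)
{ 'f', 'id' }

To compute FIRST(B), examine every production with B on the left-hand side, reading each right-hand side left to right until a non-nullable symbol is reached.

FIRST sets of the other non-terminals involved (by the same procedure, iterated to a fixed point):
  FIRST(F) = { 'f', 'id' }
  FIRST(D) = { 'f', 'id' }

From B → F B:
  - F is a non-terminal: add FIRST(F) \ {ε} = { 'f', 'id' }
    F is not nullable, so stop
From B → id ;:
  - id is a terminal: add 'id' and stop
From B → D ;:
  - D is a non-terminal: add FIRST(D) \ {ε} = { 'f', 'id' }
    D is not nullable, so stop

Collecting: FIRST(B) = { 'f', 'id' }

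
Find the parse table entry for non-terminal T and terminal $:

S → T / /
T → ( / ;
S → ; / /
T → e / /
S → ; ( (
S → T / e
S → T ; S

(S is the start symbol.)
Empty (error entry)

To find M[T, $], we find productions for T where $ is in the predict set (PREDICT(N → α) = (FIRST(α) \ {ε}) ∪ (FOLLOW(N) if α ⇒* ε)).

T → ( / ;: PREDICT = { '(' }
T → e / /: PREDICT = { 'e' }

M[T, $] is empty (no production applies)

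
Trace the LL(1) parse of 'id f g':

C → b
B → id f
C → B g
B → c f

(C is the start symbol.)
LL(1) parsing maintains a stack (initially the start symbol over $) and the input. At each step: if the stack top is a terminal, match it against the current input token; if it is a non-terminal N, replace it with the RHS of M[N, lookahead] (the unique production whose predict set contains the lookahead).

Stack is shown with the top on the left.

Stack     Input     Action
--------------------------
C $       id f g $  output C → B g
B g $     id f g $  output B → id f
id f g $  id f g $  match 'id'
f g $     f g $     match 'f'
g $       g $       match 'g'
$         $         accept

The string is accepted.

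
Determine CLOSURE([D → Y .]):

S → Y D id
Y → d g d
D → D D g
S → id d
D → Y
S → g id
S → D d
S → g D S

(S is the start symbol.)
{ [D → Y .] }

To compute CLOSURE, for each item [A → α.Bβ] where B is a non-terminal, add [B → .γ] for all productions B → γ; repeat for the newly added items until nothing changes.

Start with: [D → Y .]
The dot is at the end, so nothing is added.

CLOSURE = { [D → Y .] }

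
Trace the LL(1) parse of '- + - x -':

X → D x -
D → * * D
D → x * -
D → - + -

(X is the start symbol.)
Stack is shown with the top on the left.

Stack        Input        Action
--------------------------------
X $          - + - x - $  output X → D x -
D x - $      - + - x - $  output D → - + -
- + - x - $  - + - x - $  match '-'
+ - x - $    + - x - $    match '+'
- x - $      - x - $      match '-'
x - $        x - $        match 'x'
- $          - $          match '-'
$            $            accept

The string is accepted.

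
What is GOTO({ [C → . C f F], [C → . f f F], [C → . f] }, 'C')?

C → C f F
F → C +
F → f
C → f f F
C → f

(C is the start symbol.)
{ [C → C . f F] }

GOTO(I, 'C') = CLOSURE({ [A → αX.β] : [A → α.Xβ] ∈ I, X = 'C' })

Items with dot before 'C', with the dot advanced:
  [C → . C f F] → [C → C . f F]
Closure adds nothing (no advanced item has the dot before a non-terminal).

GOTO = { [C → C . f F] }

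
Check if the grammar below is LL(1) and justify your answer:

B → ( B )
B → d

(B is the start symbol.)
Yes, the grammar is LL(1).

For B:
  PREDICT(B → '(' B ')') = { '(' }
  PREDICT(B → d) = { 'd' }

All predict sets are disjoint. The grammar IS LL(1).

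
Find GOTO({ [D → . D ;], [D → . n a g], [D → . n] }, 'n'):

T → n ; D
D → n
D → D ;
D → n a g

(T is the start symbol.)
{ [D → n . a g], [D → n .] }

GOTO(I, 'n') = CLOSURE({ [A → αX.β] : [A → α.Xβ] ∈ I, X = 'n' })

Items with dot before 'n', with the dot advanced:
  [D → . n] → [D → n .]
  [D → . n a g] → [D → n . a g]
Closure adds nothing (no advanced item has the dot before a non-terminal).

GOTO = { [D → n . a g], [D → n .] }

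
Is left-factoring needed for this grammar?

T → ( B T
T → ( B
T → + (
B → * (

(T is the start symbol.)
Yes, T has productions with common prefix '( B'

Left-factoring is needed when two productions for the same non-terminal
share a common prefix on the right-hand side.

Productions for T:
  T → ( B T
  T → ( B
  T → + (

Found common prefix '( B' in productions for T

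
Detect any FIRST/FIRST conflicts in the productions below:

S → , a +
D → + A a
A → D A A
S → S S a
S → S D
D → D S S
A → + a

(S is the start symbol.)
A FIRST/FIRST conflict occurs when two productions N → α and N → β for the same non-terminal have FIRST(α) ∩ FIRST(β) ≠ ∅ (with ε ∈ FIRST of a nullable right-hand side, so two nullable alternatives also conflict).

FIRST sets of the non-terminals at (or reachable through a nullable prefix from) the front of some alternative:
  FIRST(S) = { ',' }
  FIRST(D) = { '+' }

Productions for S:
  S → , a +: FIRST = { ',' }
  S → S S a: FIRST = { ',' }
  S → S D: FIRST = { ',' }
Productions for D:
  D → + A a: FIRST = { '+' }
  D → D S S: FIRST = { '+' }
Productions for A:
  A → D A A: FIRST = { '+' }
  A → + a: FIRST = { '+' }

Conflict for S: S → , a + and S → S S a
  Overlap: { ',' }
Conflict for S: S → , a + and S → S D
  Overlap: { ',' }
Conflict for S: S → S S a and S → S D
  Overlap: { ',' }
Conflict for D: D → + A a and D → D S S
  Overlap: { '+' }
Conflict for A: A → D A A and A → + a
  Overlap: { '+' }

Answer: Yes. S → ',' a '+' / S → S S a on { ',' }; S → ',' a '+' / S → S D on { ',' }; S → S S a / S → S D on { ',' }; D → '+' A a / D → D S S on { '+' }; A → D A A / A → '+' a on { '+' }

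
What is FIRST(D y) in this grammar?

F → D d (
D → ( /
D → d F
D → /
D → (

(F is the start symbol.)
{ '(', '/', 'd' }

FIRST sets of the non-terminals involved (from the grammar, by fixed-point iteration):
  FIRST(D) = { '(', '/', 'd' }

To compute FIRST(D y), process the symbols left to right:
Symbol D is a non-terminal. Add FIRST(D) \ {ε} = { '(', '/', 'd' }
D is not nullable (ε ∉ FIRST(D)), so stop here.
FIRST(D y) = { '(', '/', 'd' }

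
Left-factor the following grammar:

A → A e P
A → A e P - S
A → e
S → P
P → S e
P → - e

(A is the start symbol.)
A → A e P A'
A' → ε
A' → - S
A → e
S → P
P → S e
P → - e

Left-factoring transforms A → αβ₁ | αβ₂ into A → αA' and A' → β₁ | β₂
(α is the longest common prefix among the alternatives). Repeat until
no nonterminal has two alternatives with a common prefix.

Round 1: A has alternatives sharing prefix 'A e P'. Introduce A': A → A e P A'
  Add: A' → ε
  Add: A' → - S

No remaining common prefixes — done.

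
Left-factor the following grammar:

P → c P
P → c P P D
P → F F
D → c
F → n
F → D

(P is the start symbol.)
Left-factoring transforms A → αβ₁ | αβ₂ into A → αA' and A' → β₁ | β₂
(α is the longest common prefix among the alternatives). Repeat until
no nonterminal has two alternatives with a common prefix.

Round 1: P has alternatives sharing prefix 'c P'. Introduce P': P → c P P'
  Add: P' → ε
  Add: P' → P D

No remaining common prefixes — done.

Resulting grammar:
P → c P P'
P' → ε
P' → P D
P → F F
D → c
F → n
F → D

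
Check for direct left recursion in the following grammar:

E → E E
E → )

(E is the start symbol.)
Direct left recursion occurs when N → N α for some non-terminal N (the right-hand side begins with the left-hand side itself).

E → E E: LEFT RECURSIVE (starts with E)
E → ): starts with ')'

The grammar has direct left recursion on: E.

Answer: Yes, E is left-recursive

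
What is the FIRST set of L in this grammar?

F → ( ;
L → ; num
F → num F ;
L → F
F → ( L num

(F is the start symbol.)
{ '(', ';', 'num' }

FIRST sets of the other non-terminals involved (by the same procedure, iterated to a fixed point):
  FIRST(F) = { '(', 'num' }

From L → ; num:
  - ';' is a terminal: add ';' and stop
From L → F:
  - F is a non-terminal: add FIRST(F) \ {ε} = { '(', 'num' }
    F is not nullable, so stop

Collecting: FIRST(L) = { '(', ';', 'num' }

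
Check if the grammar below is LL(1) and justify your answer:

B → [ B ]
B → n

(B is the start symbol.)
A grammar is LL(1) if for each non-terminal N with multiple productions, the predict sets of those productions are pairwise disjoint, where PREDICT(N → α) = (FIRST(α) \ {ε}) ∪ (FOLLOW(N) if α ⇒* ε).

For B:
  PREDICT(B → '[' B ']') = { '[' }
  PREDICT(B → n) = { 'n' }

All predict sets are disjoint. The grammar IS LL(1).

Answer: Yes, the grammar is LL(1).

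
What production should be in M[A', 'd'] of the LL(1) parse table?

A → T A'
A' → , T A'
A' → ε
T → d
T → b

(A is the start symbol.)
Empty (error entry)

To find M[A', 'd'], we find productions for A' where 'd' is in the predict set (PREDICT(N → α) = (FIRST(α) \ {ε}) ∪ (FOLLOW(N) if α ⇒* ε)).

Relevant sets:
  FOLLOW(A') = { $ }

A' → , T A': PREDICT = { ',' }
A' → ε: PREDICT = { $ }

M[A', 'd'] is empty (no production applies)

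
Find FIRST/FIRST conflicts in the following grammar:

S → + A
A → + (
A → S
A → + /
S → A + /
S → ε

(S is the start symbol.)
Yes. S → '+' A / S → A '+' '/' on { '+' }; A → '+' '(' / A → S on { '+' }; A → '+' '(' / A → '+' '/' on { '+' }; A → S / A → '+' '/' on { '+' }

FIRST sets of the non-terminals at (or reachable through a nullable prefix from) the front of some alternative:
  FIRST(A) = { '+', ε }
  FIRST(S) = { '+', ε }

Productions for S:
  S → + A: FIRST = { '+' }
  S → A + /: FIRST = { '+' }
  S → ε: FIRST = { ε }
Productions for A:
  A → + (: FIRST = { '+' }
  A → S: FIRST = { '+', ε }
  A → + /: FIRST = { '+' }

Conflict for S: S → + A and S → A + /
  Overlap: { '+' }
Conflict for A: A → + ( and A → S
  Overlap: { '+' }
Conflict for A: A → + ( and A → + /
  Overlap: { '+' }
Conflict for A: A → S and A → + /
  Overlap: { '+' }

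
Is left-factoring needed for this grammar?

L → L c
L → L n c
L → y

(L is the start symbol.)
Yes, L has productions with common prefix 'L'

Left-factoring is needed when two productions for the same non-terminal
share a common prefix on the right-hand side.

Productions for L:
  L → L c
  L → L n c
  L → y

Found common prefix 'L' in productions for L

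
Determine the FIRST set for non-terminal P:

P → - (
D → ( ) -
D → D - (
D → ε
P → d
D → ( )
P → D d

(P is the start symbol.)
FIRST sets of the other non-terminals involved (by the same procedure, iterated to a fixed point):
  FIRST(D) = { '(', '-', ε }

From P → - (:
  - '-' is a terminal: add '-' and stop
From P → d:
  - d is a terminal: add 'd' and stop
From P → D d:
  - D is a non-terminal: add FIRST(D) \ {ε} = { '(', '-' }
    D is nullable, so continue to the next symbol
  - d is a terminal: add 'd' and stop

Collecting: FIRST(P) = { '(', '-', 'd' }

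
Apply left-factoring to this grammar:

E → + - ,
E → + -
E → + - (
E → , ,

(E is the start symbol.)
E → + - E'
E' → ,
E' → ε
E' → (
E → , ,

Left-factoring transforms A → αβ₁ | αβ₂ into A → αA' and A' → β₁ | β₂
(α is the longest common prefix among the alternatives). Repeat until
no nonterminal has two alternatives with a common prefix.

Round 1: E has alternatives sharing prefix '+ -'. Introduce E': E → + - E'
  Add: E' → ,
  Add: E' → ε
  Add: E' → (

No remaining common prefixes — done.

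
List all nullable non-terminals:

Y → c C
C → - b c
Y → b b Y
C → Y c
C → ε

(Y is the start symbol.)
A non-terminal is nullable if it can derive ε (the empty string): either it has an ε-production, or it has a production whose right-hand side consists entirely of nullable non-terminals.

ε-productions: C → ε
So C is immediately nullable.
No further non-terminal can be added: every production for the remaining non-terminals contains a terminal or a non-nullable non-terminal.
Nullable = { 'C' }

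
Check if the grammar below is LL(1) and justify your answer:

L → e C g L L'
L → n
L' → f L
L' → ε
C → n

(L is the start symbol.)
A grammar is LL(1) if for each non-terminal N with multiple productions, the predict sets of those productions are pairwise disjoint, where PREDICT(N → α) = (FIRST(α) \ {ε}) ∪ (FOLLOW(N) if α ⇒* ε).

Relevant sets:
  FOLLOW(L') = { $, 'f' }

For L:
  PREDICT(L → e C g L L') = { 'e' }
  PREDICT(L → n) = { 'n' }
For L':
  PREDICT(L' → f L) = { 'f' }
  PREDICT(L' → ε) = { $, 'f' }
C has a single production, so nothing to check there.

Conflict found: Predict set conflict for L': { 'f' }
The grammar is NOT LL(1).

Answer: No. Predict set conflict for L': { 'f' }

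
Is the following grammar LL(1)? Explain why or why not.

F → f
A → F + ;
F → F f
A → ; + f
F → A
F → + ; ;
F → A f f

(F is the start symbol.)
No. Predict set conflict for F: { 'f' }

A grammar is LL(1) if for each non-terminal N with multiple productions, the predict sets of those productions are pairwise disjoint, where PREDICT(N → α) = (FIRST(α) \ {ε}) ∪ (FOLLOW(N) if α ⇒* ε).

Relevant sets:
  FIRST(F) = { '+', ';', 'f' }
  FIRST(A) = { '+', ';', 'f' }

For F:
  PREDICT(F → f) = { 'f' }
  PREDICT(F → F f) = { '+', ';', 'f' }
  PREDICT(F → A) = { '+', ';', 'f' }
  PREDICT(F → '+' ';' ';') = { '+' }
  PREDICT(F → A f f) = { '+', ';', 'f' }
For A:
  PREDICT(A → F '+' ';') = { '+', ';', 'f' }
  PREDICT(A → ';' '+' f) = { ';' }

Conflict found: Predict set conflict for F: { 'f' }
The grammar is NOT LL(1).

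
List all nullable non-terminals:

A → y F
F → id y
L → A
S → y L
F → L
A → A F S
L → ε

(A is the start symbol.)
{ 'F', 'L' }

ε-productions: L → ε
So L is immediately nullable.
F → L: every symbol on the right is nullable, so F is nullable too.
No further non-terminal can be added: every production for the remaining non-terminals contains a terminal or a non-nullable non-terminal.
Nullable = { 'F', 'L' }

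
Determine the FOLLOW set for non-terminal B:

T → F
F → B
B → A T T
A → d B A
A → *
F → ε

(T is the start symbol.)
{ $, '*', 'd' }

To compute FOLLOW(B), find every occurrence of B on a right-hand side N → α B β: add FIRST(β) \ {ε}, and if β is empty or nullable also add FOLLOW(N). Iterate to a fixed point.

In F → B: B is at the end, add FOLLOW(F)
In A → d B A: B is followed by A, add FIRST(A) \ {ε} = { '*', 'd' }

The FOLLOW sets referred to above (computed the same way, to a fixed point):
  FOLLOW(F) = { $, '*', 'd' }

Taking the union: FOLLOW(B) = { $, '*', 'd' }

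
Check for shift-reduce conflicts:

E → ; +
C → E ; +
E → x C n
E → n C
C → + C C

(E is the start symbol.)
Augment with E' → E and build the canonical LR(0) collection (I0 = CLOSURE({[E' → . E]}), then GOTO on every symbol after a dot until no new states appear). It has 15 states:
  I0: { [E → . ; +], [E → . n C], [E → . x C n], [E' → . E] }  — shift
  I1: { [E → ; . +] }  — shift
  I2: { [E' → E .] }  — accept
  I3: { [C → . + C C], [C → . E ; +], [E → . ; +], [E → . n C], [E → . x C n], [E → n . C] }  — shift
  I4: { [C → . + C C], [C → . E ; +], [E → . ; +], [E → . n C], [E → . x C n], [E → x . C n] }  — shift
  I5: { [C → + . C C], [C → . + C C], [C → . E ; +], [E → . ; +], [E → . n C], [E → . x C n] }  — shift
  I6: { [E → x C . n] }  — shift
  I7: { [C → E . ; +] }  — shift
  I8: { [C → E ; . +] }  — shift
  I9: { [C → E ; + .] }  — reduce
  I10: { [E → x C n .] }  — reduce
  I11: { [C → + C . C], [C → . + C C], [C → . E ; +], [E → . ; +], [E → . n C], [E → . x C n] }  — shift
  I12: { [C → + C C .] }  — reduce
  I13: { [E → n C .] }  — reduce
  I14: { [E → ; + .] }  — reduce

No state contains both a complete item and a shift item.

Answer: No shift-reduce conflicts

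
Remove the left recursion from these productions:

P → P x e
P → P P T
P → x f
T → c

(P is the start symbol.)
P is directly left-recursive. The standard transformation for
  A → A α₁ | ... | A α_m | β₁ | ... | β_n
is
  A  → β₁ A' | ... | β_n A'
  A' → α₁ A' | ... | α_m A' | ε

P → x f becomes P → x f P'
P → P x e becomes P' → x e P'
P → P P T becomes P' → P T P'
Add P' → ε

Productions for other non-terminals are unchanged:
  T → c

Resulting grammar:
P → x f P'
P' → x e P'
P' → P T P'
P' → ε
T → c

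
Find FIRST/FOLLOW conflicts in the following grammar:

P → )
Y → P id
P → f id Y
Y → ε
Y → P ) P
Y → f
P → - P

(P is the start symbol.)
A FIRST/FOLLOW conflict occurs when a non-terminal N has a nullable alternative N → β (β ⇒* ε) and another alternative N → α with FIRST(α) ∩ FOLLOW(N) ≠ ∅: on such a lookahead the parser cannot decide between expanding α and letting N vanish via β.

Nullable non-terminals: Y.
FIRST sets used below: FIRST(P) = { ')', '-', 'f' }

Y: nullable alternative(s) Y → ε; FOLLOW(Y) = { $, ')', 'id' }
  Y → P id: FIRST \ {ε} = { ')', '-', 'f' } — overlaps FOLLOW(Y) on { ')' }: CONFLICT
  Y → ε: FIRST \ {ε} = { } — this is the only nullable alternative, skip
  Y → P ) P: FIRST \ {ε} = { ')', '-', 'f' } — overlaps FOLLOW(Y) on { ')' }: CONFLICT
  Y → f: FIRST \ {ε} = { 'f' } — disjoint from FOLLOW(Y)

P has no nullable alternative, so no FIRST/FOLLOW check is needed there.

So the grammar has 2 FIRST/FOLLOW conflicts (marked CONFLICT above).

Answer: Yes. Y → P id with FOLLOW(Y) on { ')' }; Y → P ')' P with FOLLOW(Y) on { ')' }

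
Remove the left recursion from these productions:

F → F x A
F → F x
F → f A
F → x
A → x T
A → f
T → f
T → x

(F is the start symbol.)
F → f A F'
F → x F'
F' → x A F'
F' → x F'
F' → ε
A → x T
A → f
T → f
T → x

F is directly left-recursive. The standard transformation for
  A → A α₁ | ... | A α_m | β₁ | ... | β_n
is
  A  → β₁ A' | ... | β_n A'
  A' → α₁ A' | ... | α_m A' | ε

F → f A becomes F → f A F'
F → x becomes F → x F'
F → F x A becomes F' → x A F'
F → F x becomes F' → x F'
Add F' → ε

Productions for other non-terminals are unchanged:
  A → x T
  A → f
  T → f
  T → x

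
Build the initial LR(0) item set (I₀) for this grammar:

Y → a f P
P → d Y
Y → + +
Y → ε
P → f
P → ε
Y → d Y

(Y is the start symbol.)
{ [Y → . + +], [Y → . a f P], [Y → . d Y], [Y → .], [Y' → . Y] }

First, augment the grammar with Y' → Y
I₀ = CLOSURE({ [Y' → . Y] }):
  [Y' → . Y] has the dot before Y: add [Y → . a f P], [Y → . + +], [Y → .], [Y → . d Y]
No further items can be added.

I₀ = { [Y → . + +], [Y → . a f P], [Y → . d Y], [Y → .], [Y' → . Y] }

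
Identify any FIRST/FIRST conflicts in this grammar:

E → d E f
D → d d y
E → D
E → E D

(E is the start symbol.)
Yes. E → d E f / E → D on { 'd' }; E → d E f / E → E D on { 'd' }; E → D / E → E D on { 'd' }

FIRST sets of the non-terminals at (or reachable through a nullable prefix from) the front of some alternative:
  FIRST(D) = { 'd' }
  FIRST(E) = { 'd' }

Productions for E:
  E → d E f: FIRST = { 'd' }
  E → D: FIRST = { 'd' }
  E → E D: FIRST = { 'd' }
D has only one production, so no FIRST/FIRST conflict is possible there.

Conflict for E: E → d E f and E → D
  Overlap: { 'd' }
Conflict for E: E → d E f and E → E D
  Overlap: { 'd' }
Conflict for E: E → D and E → E D
  Overlap: { 'd' }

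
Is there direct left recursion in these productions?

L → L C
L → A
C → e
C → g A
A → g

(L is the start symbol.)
Yes, L is left-recursive

Direct left recursion occurs when N → N α for some non-terminal N (the right-hand side begins with the left-hand side itself).

L → L C: LEFT RECURSIVE (starts with L)
L → A: starts with A
C → e: starts with e
C → g A: starts with g
A → g: starts with g

The grammar has direct left recursion on: L.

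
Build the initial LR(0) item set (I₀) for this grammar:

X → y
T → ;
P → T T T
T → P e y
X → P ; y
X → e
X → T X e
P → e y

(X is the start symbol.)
{ [P → . T T T], [P → . e y], [T → . ;], [T → . P e y], [X → . P ; y], [X → . T X e], [X → . e], [X → . y], [X' → . X] }

First, augment the grammar with X' → X
I₀ = CLOSURE({ [X' → . X] }):
  [X' → . X] has the dot before X: add [X → . y], [X → . P ; y], [X → . e], [X → . T X e]
  [X → . P ; y] has the dot before P: add [P → . T T T], [P → . e y]
  [X → . T X e] has the dot before T: add [T → . ;], [T → . P e y]
No further items can be added.

I₀ = { [P → . T T T], [P → . e y], [T → . ;], [T → . P e y], [X → . P ; y], [X → . T X e], [X → . e], [X → . y], [X' → . X] }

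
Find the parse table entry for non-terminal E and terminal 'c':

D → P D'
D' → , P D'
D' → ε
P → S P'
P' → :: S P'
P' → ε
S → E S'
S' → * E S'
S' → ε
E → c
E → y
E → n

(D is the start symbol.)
E → c

To find M[E, 'c'], we find productions for E where 'c' is in the predict set (PREDICT(N → α) = (FIRST(α) \ {ε}) ∪ (FOLLOW(N) if α ⇒* ε)).

E → c: PREDICT = { 'c' }
  'c' is in predict set, so this production goes in M[E, 'c']
E → y: PREDICT = { 'y' }
E → n: PREDICT = { 'n' }

M[E, 'c'] = E → c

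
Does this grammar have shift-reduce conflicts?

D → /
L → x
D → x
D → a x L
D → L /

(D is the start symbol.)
Augment with D' → D and build the canonical LR(0) collection (I0 = CLOSURE({[D' → . D]}), then GOTO on every symbol after a dot until no new states appear). It has 10 states:
  I0: { [D → . /], [D → . L /], [D → . a x L], [D → . x], [D' → . D], [L → . x] }  — shift
  I1: { [D → / .] }  — reduce
  I2: { [D' → D .] }  — accept
  I3: { [D → L . /] }  — shift
  I4: { [D → a . x L] }  — shift
  I5: { [D → x .], [L → x .] }  — 2 reduces
  I6: { [D → a x . L], [L → . x] }  — shift
  I7: { [D → a x L .] }  — reduce
  I8: { [L → x .] }  — reduce
  I9: { [D → L / .] }  — reduce

No state contains both a complete item and a shift item.

Answer: No shift-reduce conflicts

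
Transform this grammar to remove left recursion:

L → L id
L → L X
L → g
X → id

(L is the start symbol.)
L is directly left-recursive. The standard transformation for
  A → A α₁ | ... | A α_m | β₁ | ... | β_n
is
  A  → β₁ A' | ... | β_n A'
  A' → α₁ A' | ... | α_m A' | ε

L → g becomes L → g L'
L → L id becomes L' → id L'
L → L X becomes L' → X L'
Add L' → ε

Productions for other non-terminals are unchanged:
  X → id

Resulting grammar:
L → g L'
L' → id L'
L' → X L'
L' → ε
X → id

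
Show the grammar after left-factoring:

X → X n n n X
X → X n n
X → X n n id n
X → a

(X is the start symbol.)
Left-factoring transforms A → αβ₁ | αβ₂ into A → αA' and A' → β₁ | β₂
(α is the longest common prefix among the alternatives). Repeat until
no nonterminal has two alternatives with a common prefix.

Round 1: X has alternatives sharing prefix 'X n n'. Introduce X': X → X n n X'
  Add: X' → n X
  Add: X' → ε
  Add: X' → id n

No remaining common prefixes — done.

Resulting grammar:
X → X n n X'
X' → n X
X' → ε
X' → id n
X → a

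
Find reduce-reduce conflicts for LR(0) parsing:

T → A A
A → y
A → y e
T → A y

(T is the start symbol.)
A reduce-reduce conflict occurs when an LR(0) state has two complete items [A → α .] and [B → β .] — both call for a reduction, and with no lookahead the parser cannot choose between them.

Augment with T' → T and build the canonical LR(0) collection (I0 = CLOSURE({[T' → . T]}), then GOTO on every symbol after a dot until no new states appear). It has 7 states:
  I0: { [A → . y e], [A → . y], [T → . A A], [T → . A y], [T' → . T] }  — shift
  I1: { [A → . y e], [A → . y], [T → A . A], [T → A . y] }  — shift
  I2: { [T' → T .] }  — accept
  I3: { [A → y . e], [A → y .] }  — shift, reduce
  I4: { [A → y e .] }  — reduce
  I5: { [T → A A .] }  — reduce
  I6: { [A → y . e], [A → y .], [T → A y .] }  — shift, 2 reduces

I6 contains complete items [A → y .], [T → A y .] — reduce-reduce conflict.

Answer: Yes — I6: [A → y .] vs [T → A y .]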